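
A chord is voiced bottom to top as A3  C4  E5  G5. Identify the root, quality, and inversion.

A minor seventh, root position

Reducing to letter names: A, C, E, G. These stack in thirds as A–C–E–G — an A minor seventh chord.
A is the root of A minor seventh; root in the bass means root position (figured bass 7).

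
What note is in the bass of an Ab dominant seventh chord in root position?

Ab

Ab dominant seventh is Ab–C–Eb–Gb. Root position places the root in the bass: Ab.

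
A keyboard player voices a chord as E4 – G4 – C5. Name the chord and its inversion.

Reducing to letter names: E, G, C. These stack in thirds as C–E–G — a C major triad.
E is the third of C major; third in the bass means first inversion (figured bass 6).

C major, first inversion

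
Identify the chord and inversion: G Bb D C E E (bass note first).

C dominant ninth, second inversion

The distinct note names are G, Bb, D, C, E. Stacked in thirds they read C–E–G–Bb–D, which is a dominant ninth chord on C.
The lowest note is G, the fifth of the chord, so this is second inversion.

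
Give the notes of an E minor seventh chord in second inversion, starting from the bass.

Spelling E minor seventh: E–G–B–D. In second inversion the fifth is bass, giving B, D, E, G from the bottom.

B, D, E, G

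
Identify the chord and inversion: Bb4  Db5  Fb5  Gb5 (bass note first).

Gb dominant seventh, first inversion

Reducing to letter names: Bb, Db, Fb, Gb. These stack in thirds as Gb–Bb–Db–Fb — a Gb dominant seventh chord.
With the third (Bb) in the bass, the chord is in first inversion (figured bass 6/5).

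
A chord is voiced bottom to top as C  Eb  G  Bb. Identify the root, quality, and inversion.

The pitch classes C, Eb, G, Bb arrange in thirds as C–Eb–G–Bb: a C minor seventh chord.
With the root (C) in the bass, the chord is in root position (figured bass 7).

C minor seventh, root position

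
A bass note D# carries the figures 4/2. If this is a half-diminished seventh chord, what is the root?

The figures 4/2 mean the seventh of the chord is in the bass. If D# is the seventh of a half-diminished seventh chord, the root is E# (chord tones E#–G#–B–D#).

E#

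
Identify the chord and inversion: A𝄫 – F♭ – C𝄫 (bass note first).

The pitch classes Abb, Fb, Cbb arrange in thirds as Fb–Abb–Cbb: an Fb diminished triad.
With the third (Abb) in the bass, the chord is in first inversion (figured bass 6).

Fb diminished, first inversion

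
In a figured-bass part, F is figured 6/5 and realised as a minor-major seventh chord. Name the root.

D

The figures 6/5 mean the third of the chord is in the bass. If F is the third of a minor-major seventh chord, the root is D (chord tones D–F–A–C#).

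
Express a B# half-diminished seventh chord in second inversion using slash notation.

Second inversion of B# half-diminished seventh has the fifth (F#) in the bass. As a slash chord: B#ø7/F#.

B#ø7/F#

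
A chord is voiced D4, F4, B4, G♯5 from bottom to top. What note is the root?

G#

The distinct letter names are D, F, B, G#. Arranged as a stack of thirds they read G#–B–D–F, so G# is the root (a G# diminished seventh chord).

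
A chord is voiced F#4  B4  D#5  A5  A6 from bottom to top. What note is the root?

The distinct letter names are F#, B, D#, A. Arranged as a stack of thirds they read B–D#–F#–A, so B is the root (a B dominant seventh chord).

B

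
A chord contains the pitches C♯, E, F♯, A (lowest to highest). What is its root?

F#

C#, E, F#, A are the tones of an F# minor seventh chord (F#–A–C#–E), making F# the root.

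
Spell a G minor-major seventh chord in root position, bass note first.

G, Bb, D, F#

Spelling G minor-major seventh: G–Bb–D–F#. In root position the root is bass, giving G, Bb, D, F# from the bottom.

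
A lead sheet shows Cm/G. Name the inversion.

second inversion

Cm/G means C minor with G in the bass. G is the fifth of C minor (C–Eb–G), so this is second inversion.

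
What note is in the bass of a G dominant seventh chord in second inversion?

In second inversion the fifth is lowest. For G dominant seventh (G–B–D–F) that is D.

D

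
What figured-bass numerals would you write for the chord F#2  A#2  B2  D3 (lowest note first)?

4/3

The notes F#, A#, B, D stack in thirds as B–D–F#–A# — a B minor-major seventh chord. The bass F# is the fifth, so this is second inversion: figured 4/3.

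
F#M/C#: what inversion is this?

F#M/C# means F# major with C# in the bass. C# is the fifth of F# major (F#–A#–C#), so this is second inversion.

second inversion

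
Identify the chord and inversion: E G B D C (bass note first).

C major ninth, first inversion

Reducing to letter names: E, G, B, D, C. These stack in thirds as C–E–G–B–D — a C major ninth chord.
The lowest note is E, the third of the chord, so this is first inversion.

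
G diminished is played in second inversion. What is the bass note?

G diminished is G–Bb–Db. Second inversion places the fifth in the bass: Db.

Db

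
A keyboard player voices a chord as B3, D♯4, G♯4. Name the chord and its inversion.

G# minor, first inversion

Reducing to letter names: B, D#, G#. These stack in thirds as G#–B–D# — a G# minor triad.
The lowest note is B, the third of the chord, so this is first inversion (figured bass 6).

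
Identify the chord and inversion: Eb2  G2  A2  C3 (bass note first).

A half-diminished seventh, second inversion

Reducing to letter names: Eb, G, A, C. These stack in thirds as A–C–Eb–G — an A half-diminished seventh chord.
The lowest note is Eb, the fifth of the chord, so this is second inversion (figured bass 4/3).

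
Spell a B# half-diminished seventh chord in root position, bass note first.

B#, D#, F#, A#

Spelling B# half-diminished seventh: B#–D#–F#–A#. In root position the root is bass, giving B#, D#, F#, A# from the bottom.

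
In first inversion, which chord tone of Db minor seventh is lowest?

In first inversion the third is lowest. For Db minor seventh (Db–Fb–Ab–Cb) that is Fb.

Fb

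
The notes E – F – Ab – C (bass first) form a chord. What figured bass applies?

The notes E, F, Ab, C stack in thirds as F–Ab–C–E — an F minor-major seventh chord. The bass E is the seventh, so this is third inversion: figured 4/2.

4/2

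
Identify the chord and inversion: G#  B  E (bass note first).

E major, first inversion

Reducing to letter names: G#, B, E. These stack in thirds as E–G#–B — an E major triad.
With the third (G#) in the bass, the chord is in first inversion (figured bass 6).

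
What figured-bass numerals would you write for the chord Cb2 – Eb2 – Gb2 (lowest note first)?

The notes Cb, Eb, Gb stack in thirds as Cb–Eb–Gb — a Cb major triad. The bass Cb is the root, so this is root position: figured 5/3.

5/3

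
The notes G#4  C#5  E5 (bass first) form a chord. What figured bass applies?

6/4

The notes G#, C#, E stack in thirds as C#–E–G# — a C# minor triad. The bass G# is the fifth, so this is second inversion: figured 6/4.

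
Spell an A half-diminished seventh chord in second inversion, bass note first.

Eb, G, A, C

The chord tones are A–C–Eb–G. With the fifth (Eb) lowest for second inversion: Eb, G, A, C.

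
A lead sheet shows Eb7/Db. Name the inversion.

third inversion

Eb7/Db means Eb dominant seventh with Db in the bass. Db is the seventh of Eb dominant seventh (Eb–G–Bb–Db), so this is third inversion.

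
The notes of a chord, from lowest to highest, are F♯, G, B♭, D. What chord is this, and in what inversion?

The distinct note names are F#, G, Bb, D. Stacked in thirds they read G–Bb–D–F#, which is a minor-major seventh chord on G.
F# is the seventh of G minor-major seventh; seventh in the bass means third inversion (figured bass 4/2).

G minor-major seventh, third inversion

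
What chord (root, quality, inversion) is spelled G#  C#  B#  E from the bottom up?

C# minor-major seventh, second inversion

Reducing to letter names: G#, C#, B#, E. These stack in thirds as C#–E–G#–B# — a C# minor-major seventh chord.
With the fifth (G#) in the bass, the chord is in second inversion (figured bass 4/3).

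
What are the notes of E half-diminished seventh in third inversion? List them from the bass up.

The chord tones are E–G–Bb–D. With the seventh (D) lowest for third inversion: D, E, G, Bb.

D, E, G, Bb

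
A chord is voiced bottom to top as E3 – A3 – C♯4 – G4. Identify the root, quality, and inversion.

A dominant seventh, second inversion

Reducing to letter names: E, A, C#, G. These stack in thirds as A–C#–E–G — an A dominant seventh chord.
With the fifth (E) in the bass, the chord is in second inversion (figured bass 4/3).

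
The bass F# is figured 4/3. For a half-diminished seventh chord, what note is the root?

The figures 4/3 mean the fifth of the chord is in the bass. If F# is the fifth of a half-diminished seventh chord, the root is B# (chord tones B#–D#–F#–A#).

B#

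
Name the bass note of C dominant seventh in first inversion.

E

The third of C dominant seventh (C–E–G–Bb) is E; that is the bass in first inversion.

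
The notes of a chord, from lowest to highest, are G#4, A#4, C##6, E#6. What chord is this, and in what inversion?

A# dominant seventh, third inversion

The distinct note names are G#, A#, C##, E#. Stacked in thirds they read A#–C##–E#–G#, which is a dominant seventh chord on A#.
The lowest note is G#, the seventh of the chord, so this is third inversion (figured bass 4/2).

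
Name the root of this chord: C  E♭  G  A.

C, Eb, G, A are the tones of an A half-diminished seventh chord (A–C–Eb–G), making A the root.

A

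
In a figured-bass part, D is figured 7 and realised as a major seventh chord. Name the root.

D

The figures 7 mean the root of the chord is in the bass. If D is the root of a major seventh chord, the root is D (chord tones D–F#–A–C#).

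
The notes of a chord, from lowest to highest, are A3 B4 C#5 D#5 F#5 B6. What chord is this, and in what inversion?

Reducing to letter names: A, B, C#, D#, F#. These stack in thirds as B–D#–F#–A–C# — a B dominant ninth chord.
A is the seventh of B dominant ninth; seventh in the bass means third inversion.

B dominant ninth, third inversion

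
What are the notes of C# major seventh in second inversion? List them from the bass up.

G#, B#, C#, E#

C# major seventh is C#–E#–G#–B#. Second inversion puts the fifth (G#) in the bass, with the remaining tones above: G#, B#, C#, E#.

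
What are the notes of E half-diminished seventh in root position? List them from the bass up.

E, G, Bb, D

Spelling E half-diminished seventh: E–G–Bb–D. In root position the root is bass, giving E, G, Bb, D from the bottom.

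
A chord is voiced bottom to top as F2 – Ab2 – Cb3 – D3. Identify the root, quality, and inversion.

Reducing to letter names: F, Ab, Cb, D. These stack in thirds as D–F–Ab–Cb — a D diminished seventh chord.
With the third (F) in the bass, the chord is in first inversion (figured bass 6/5).

D diminished seventh, first inversion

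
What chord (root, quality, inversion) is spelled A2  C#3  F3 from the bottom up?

Reducing to letter names: A, C#, F. These stack in thirds as F–A–C# — an F augmented triad.
A is the third of F augmented; third in the bass means first inversion (figured bass 6).

F augmented, first inversion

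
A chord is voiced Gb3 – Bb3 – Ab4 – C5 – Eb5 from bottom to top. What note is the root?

Ab

Reordering Gb, Bb, Ab, C, Eb into stacked thirds gives Ab–C–Eb–Gb–Bb; the bottom of that stack, Ab, is the root.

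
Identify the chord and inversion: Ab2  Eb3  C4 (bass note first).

Reducing to letter names: Ab, Eb, C. These stack in thirds as Ab–C–Eb — an Ab major triad.
Ab is the root of Ab major; root in the bass means root position (figured bass 5/3).

Ab major, root position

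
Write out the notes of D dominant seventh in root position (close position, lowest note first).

D, F#, A, C

The chord tones are D–F#–A–C. With the root (D) lowest for root position: D, F#, A, C.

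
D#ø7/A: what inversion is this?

D#ø7/A means D# half-diminished seventh with A in the bass. A is the fifth of D# half-diminished seventh (D#–F#–A–C#), so this is second inversion.

second inversion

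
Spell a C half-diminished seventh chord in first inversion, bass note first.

Spelling C half-diminished seventh: C–Eb–Gb–Bb. In first inversion the third is bass, giving Eb, Gb, Bb, C from the bottom.

Eb, Gb, Bb, C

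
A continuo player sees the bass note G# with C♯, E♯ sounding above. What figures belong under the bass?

6/4

The notes G#, C#, E# stack in thirds as C#–E#–G# — a C# major triad. The bass G# is the fifth, so this is second inversion: figured 6/4.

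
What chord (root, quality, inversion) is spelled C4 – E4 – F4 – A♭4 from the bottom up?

Reducing to letter names: C, E, F, Ab. These stack in thirds as F–Ab–C–E — an F minor-major seventh chord.
The lowest note is C, the fifth of the chord, so this is second inversion (figured bass 4/3).

F minor-major seventh, second inversion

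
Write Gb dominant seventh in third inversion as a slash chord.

Gb7/Fb

Third inversion of Gb dominant seventh has the seventh (Fb) in the bass. As a slash chord: Gb7/Fb.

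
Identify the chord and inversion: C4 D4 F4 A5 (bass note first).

The pitch classes C, D, F, A arrange in thirds as D–F–A–C: a D minor seventh chord.
The lowest note is C, the seventh of the chord, so this is third inversion (figured bass 4/2).

D minor seventh, third inversion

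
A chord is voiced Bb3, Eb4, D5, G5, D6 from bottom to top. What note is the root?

Reordering Bb, Eb, D, G into stacked thirds gives Eb–G–Bb–D; the bottom of that stack, Eb, is the root.

Eb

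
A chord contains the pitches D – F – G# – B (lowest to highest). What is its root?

G#

The distinct letter names are D, F, G#, B. Arranged as a stack of thirds they read G#–B–D–F, so G# is the root (a G# diminished seventh chord).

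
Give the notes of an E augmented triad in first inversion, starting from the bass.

G#, B#, E

Spelling E augmented: E–G#–B#. In first inversion the third is bass, giving G#, B#, E from the bottom.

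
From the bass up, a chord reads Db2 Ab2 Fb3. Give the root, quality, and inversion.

Db minor, root position

The pitch classes Db, Ab, Fb arrange in thirds as Db–Fb–Ab: a Db minor triad.
Db is the root of Db minor; root in the bass means root position (figured bass 5/3).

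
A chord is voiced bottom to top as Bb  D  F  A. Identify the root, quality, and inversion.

Reducing to letter names: Bb, D, F, A. These stack in thirds as Bb–D–F–A — a Bb major seventh chord.
Bb is the root of Bb major seventh; root in the bass means root position (figured bass 7).

Bb major seventh, root position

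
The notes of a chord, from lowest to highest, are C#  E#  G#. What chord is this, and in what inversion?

C# major, root position

Reducing to letter names: C#, E#, G#. These stack in thirds as C#–E#–G# — a C# major triad.
With the root (C#) in the bass, the chord is in root position (figured bass 5/3).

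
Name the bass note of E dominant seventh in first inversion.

G#

In first inversion the third is lowest. For E dominant seventh (E–G#–B–D) that is G#.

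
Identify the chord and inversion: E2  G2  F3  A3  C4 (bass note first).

F major ninth, third inversion

Reducing to letter names: E, G, F, A, C. These stack in thirds as F–A–C–E–G — an F major ninth chord.
The lowest note is E, the seventh of the chord, so this is third inversion.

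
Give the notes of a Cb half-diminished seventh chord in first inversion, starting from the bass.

The chord tones are Cb–Ebb–Gbb–Bbb. With the third (Ebb) lowest for first inversion: Ebb, Gbb, Bbb, Cb.

Ebb, Gbb, Bbb, Cb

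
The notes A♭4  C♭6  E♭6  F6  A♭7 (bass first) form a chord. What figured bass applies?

The notes Ab, Cb, Eb, F stack in thirds as F–Ab–Cb–Eb — an F half-diminished seventh chord. The bass Ab is the third, so this is first inversion: figured 6/5.

6/5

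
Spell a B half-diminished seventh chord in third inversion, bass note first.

B half-diminished seventh is B–D–F–A. Third inversion puts the seventh (A) in the bass, with the remaining tones above: A, B, D, F.

A, B, D, F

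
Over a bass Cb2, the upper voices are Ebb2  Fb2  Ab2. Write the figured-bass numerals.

The notes Cb, Ebb, Fb, Ab stack in thirds as Fb–Ab–Cb–Ebb — an Fb dominant seventh chord. The bass Cb is the fifth, so this is second inversion: figured 4/3.

4/3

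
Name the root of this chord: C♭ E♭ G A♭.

Reordering Cb, Eb, G, Ab into stacked thirds gives Ab–Cb–Eb–G; the bottom of that stack, Ab, is the root.

Ab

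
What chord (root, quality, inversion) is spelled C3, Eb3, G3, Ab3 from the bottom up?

The distinct note names are C, Eb, G, Ab. Stacked in thirds they read Ab–C–Eb–G, which is a major seventh chord on Ab.
With the third (C) in the bass, the chord is in first inversion (figured bass 6/5).

Ab major seventh, first inversion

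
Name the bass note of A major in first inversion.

C#

A major is A–C#–E. First inversion places the third in the bass: C#.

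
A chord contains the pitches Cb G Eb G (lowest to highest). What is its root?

Cb

The distinct letter names are Cb, G, Eb. Arranged as a stack of thirds they read Cb–Eb–G, so Cb is the root (a Cb augmented triad).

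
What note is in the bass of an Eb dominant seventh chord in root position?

Eb

The root of Eb dominant seventh (Eb–G–Bb–Db) is Eb; that is the bass in root position.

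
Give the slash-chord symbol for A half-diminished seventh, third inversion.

Aø7/G

Third inversion of A half-diminished seventh has the seventh (G) in the bass. As a slash chord: Aø7/G.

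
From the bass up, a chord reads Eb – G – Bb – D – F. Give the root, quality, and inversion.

Reducing to letter names: Eb, G, Bb, D, F. These stack in thirds as Eb–G–Bb–D–F — an Eb major ninth chord.
The lowest note is Eb, the root of the chord, so this is root position.

Eb major ninth, root position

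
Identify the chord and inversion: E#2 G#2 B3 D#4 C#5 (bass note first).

Reducing to letter names: E#, G#, B, D#, C#. These stack in thirds as C#–E#–G#–B–D# — a C# dominant ninth chord.
E# is the third of C# dominant ninth; third in the bass means first inversion.

C# dominant ninth, first inversion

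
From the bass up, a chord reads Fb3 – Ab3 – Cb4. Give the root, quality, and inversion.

Reducing to letter names: Fb, Ab, Cb. These stack in thirds as Fb–Ab–Cb — an Fb major triad.
Fb is the root of Fb major; root in the bass means root position (figured bass 5/3).

Fb major, root position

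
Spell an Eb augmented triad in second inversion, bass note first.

The chord tones are Eb–G–B. With the fifth (B) lowest for second inversion: B, Eb, G.

B, Eb, G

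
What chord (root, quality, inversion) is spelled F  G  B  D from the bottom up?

Reducing to letter names: F, G, B, D. These stack in thirds as G–B–D–F — a G dominant seventh chord.
F is the seventh of G dominant seventh; seventh in the bass means third inversion (figured bass 4/2).

G dominant seventh, third inversion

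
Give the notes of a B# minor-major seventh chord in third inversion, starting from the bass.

Spelling B# minor-major seventh: B#–D#–F##–A##. In third inversion the seventh is bass, giving A##, B#, D#, F## from the bottom.

A##, B#, D#, F##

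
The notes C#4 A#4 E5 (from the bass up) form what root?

Reordering C#, A#, E into stacked thirds gives A#–C#–E; the bottom of that stack, A#, is the root.

A#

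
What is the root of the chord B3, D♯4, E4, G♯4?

E

B, D#, E, G# are the tones of an E major seventh chord (E–G#–B–D#), making E the root.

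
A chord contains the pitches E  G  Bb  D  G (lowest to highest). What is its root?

The distinct letter names are E, G, Bb, D. Arranged as a stack of thirds they read E–G–Bb–D, so E is the root (an E half-diminished seventh chord).

E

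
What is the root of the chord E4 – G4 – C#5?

The distinct letter names are E, G, C#. Arranged as a stack of thirds they read C#–E–G, so C# is the root (a C# diminished triad).

C#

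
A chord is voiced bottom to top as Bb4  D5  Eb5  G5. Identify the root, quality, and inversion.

The distinct note names are Bb, D, Eb, G. Stacked in thirds they read Eb–G–Bb–D, which is a major seventh chord on Eb.
With the fifth (Bb) in the bass, the chord is in second inversion (figured bass 4/3).

Eb major seventh, second inversion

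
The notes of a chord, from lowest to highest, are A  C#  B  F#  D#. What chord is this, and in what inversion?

B dominant ninth, third inversion

Reducing to letter names: A, C#, B, F#, D#. These stack in thirds as B–D#–F#–A–C# — a B dominant ninth chord.
The lowest note is A, the seventh of the chord, so this is third inversion.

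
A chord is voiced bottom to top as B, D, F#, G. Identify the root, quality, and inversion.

G major seventh, first inversion

Reducing to letter names: B, D, F#, G. These stack in thirds as G–B–D–F# — a G major seventh chord.
The lowest note is B, the third of the chord, so this is first inversion (figured bass 6/5).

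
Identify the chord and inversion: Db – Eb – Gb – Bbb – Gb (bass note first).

Eb half-diminished seventh, third inversion

The pitch classes Db, Eb, Gb, Bbb arrange in thirds as Eb–Gb–Bbb–Db: an Eb half-diminished seventh chord.
With the seventh (Db) in the bass, the chord is in third inversion (figured bass 4/2).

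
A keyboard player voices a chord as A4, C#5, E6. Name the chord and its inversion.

A major, root position

The distinct note names are A, C#, E. Stacked in thirds they read A–C#–E, which is a major triad on A.
A is the root of A major; root in the bass means root position (figured bass 5/3).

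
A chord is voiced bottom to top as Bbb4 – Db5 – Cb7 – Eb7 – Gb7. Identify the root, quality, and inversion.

Cb dominant ninth, third inversion

The distinct note names are Bbb, Db, Cb, Eb, Gb. Stacked in thirds they read Cb–Eb–Gb–Bbb–Db, which is a dominant ninth chord on Cb.
Bbb is the seventh of Cb dominant ninth; seventh in the bass means third inversion.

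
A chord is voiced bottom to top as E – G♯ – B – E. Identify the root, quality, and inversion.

E major, root position

The distinct note names are E, G#, B. Stacked in thirds they read E–G#–B, which is a major triad on E.
E is the root of E major; root in the bass means root position (figured bass 5/3).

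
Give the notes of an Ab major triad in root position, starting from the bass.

The chord tones are Ab–C–Eb. With the root (Ab) lowest for root position: Ab, C, Eb.

Ab, C, Eb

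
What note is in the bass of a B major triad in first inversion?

D#

In first inversion the third is lowest. For B major (B–D#–F#) that is D#.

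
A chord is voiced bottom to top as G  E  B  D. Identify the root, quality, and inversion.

Reducing to letter names: G, E, B, D. These stack in thirds as E–G–B–D — an E minor seventh chord.
The lowest note is G, the third of the chord, so this is first inversion (figured bass 6/5).

E minor seventh, first inversion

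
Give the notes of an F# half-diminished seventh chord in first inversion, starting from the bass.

Spelling F# half-diminished seventh: F#–A–C–E. In first inversion the third is bass, giving A, C, E, F# from the bottom.

A, C, E, F#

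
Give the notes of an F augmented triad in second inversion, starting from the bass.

C#, F, A

F augmented is F–A–C#. Second inversion puts the fifth (C#) in the bass, with the remaining tones above: C#, F, A.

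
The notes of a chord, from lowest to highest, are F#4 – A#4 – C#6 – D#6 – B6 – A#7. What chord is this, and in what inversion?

B major ninth, second inversion

Reducing to letter names: F#, A#, C#, D#, B. These stack in thirds as B–D#–F#–A#–C# — a B major ninth chord.
The lowest note is F#, the fifth of the chord, so this is second inversion.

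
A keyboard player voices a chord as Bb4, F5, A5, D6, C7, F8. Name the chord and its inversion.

The pitch classes Bb, F, A, D, C arrange in thirds as Bb–D–F–A–C: a Bb major ninth chord.
With the root (Bb) in the bass, the chord is in root position.

Bb major ninth, root position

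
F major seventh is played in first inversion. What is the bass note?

A

The third of F major seventh (F–A–C–E) is A; that is the bass in first inversion.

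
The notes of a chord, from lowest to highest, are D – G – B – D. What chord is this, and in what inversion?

The distinct note names are D, G, B. Stacked in thirds they read G–B–D, which is a major triad on G.
With the fifth (D) in the bass, the chord is in second inversion (figured bass 6/4).

G major, second inversion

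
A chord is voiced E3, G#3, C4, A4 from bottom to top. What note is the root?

The distinct letter names are E, G#, C, A. Arranged as a stack of thirds they read A–C–E–G#, so A is the root (an A minor-major seventh chord).

A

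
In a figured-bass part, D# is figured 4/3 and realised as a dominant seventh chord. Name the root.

The figures 4/3 mean the fifth of the chord is in the bass. If D# is the fifth of a dominant seventh chord, the root is G# (chord tones G#–B#–D#–F#).

G#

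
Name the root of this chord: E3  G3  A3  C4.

A

Reordering E, G, A, C into stacked thirds gives A–C–E–G; the bottom of that stack, A, is the root.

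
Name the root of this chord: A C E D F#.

Reordering A, C, E, D, F# into stacked thirds gives D–F#–A–C–E; the bottom of that stack, D, is the root.

D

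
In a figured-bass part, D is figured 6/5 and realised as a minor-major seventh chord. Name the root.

The figures 6/5 mean the third of the chord is in the bass. If D is the third of a minor-major seventh chord, the root is B (chord tones B–D–F#–A#).

B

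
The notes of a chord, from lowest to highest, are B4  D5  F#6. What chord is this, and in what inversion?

The pitch classes B, D, F# arrange in thirds as B–D–F#: a B minor triad.
The lowest note is B, the root of the chord, so this is root position (figured bass 5/3).

B minor, root position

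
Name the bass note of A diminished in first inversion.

The third of A diminished (A–C–Eb) is C; that is the bass in first inversion.

C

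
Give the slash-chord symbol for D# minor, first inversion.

First inversion of D# minor has the third (F#) in the bass. As a slash chord: D#m/F#.

D#m/F#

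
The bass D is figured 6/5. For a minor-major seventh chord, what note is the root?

The figures 6/5 mean the third of the chord is in the bass. If D is the third of a minor-major seventh chord, the root is B (chord tones B–D–F#–A#).

B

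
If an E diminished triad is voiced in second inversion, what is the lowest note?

Bb

The fifth of E diminished (E–G–Bb) is Bb; that is the bass in second inversion.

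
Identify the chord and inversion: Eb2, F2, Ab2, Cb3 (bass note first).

The pitch classes Eb, F, Ab, Cb arrange in thirds as F–Ab–Cb–Eb: an F half-diminished seventh chord.
With the seventh (Eb) in the bass, the chord is in third inversion (figured bass 4/2).

F half-diminished seventh, third inversion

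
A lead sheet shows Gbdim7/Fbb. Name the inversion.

third inversion

Gbdim7/Fbb means Gb diminished seventh with Fbb in the bass. Fbb is the seventh of Gb diminished seventh (Gb–Bbb–Dbb–Fbb), so this is third inversion.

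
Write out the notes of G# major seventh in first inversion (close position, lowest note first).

G# major seventh is G#–B#–D#–F##. First inversion puts the third (B#) in the bass, with the remaining tones above: B#, D#, F##, G#.

B#, D#, F##, G#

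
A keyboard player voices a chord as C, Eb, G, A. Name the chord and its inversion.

A half-diminished seventh, first inversion

The pitch classes C, Eb, G, A arrange in thirds as A–C–Eb–G: an A half-diminished seventh chord.
With the third (C) in the bass, the chord is in first inversion (figured bass 6/5).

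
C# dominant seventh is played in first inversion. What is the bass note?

In first inversion the third is lowest. For C# dominant seventh (C#–E#–G#–B) that is E#.

E#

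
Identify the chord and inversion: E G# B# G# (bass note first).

E augmented, root position

The pitch classes E, G#, B# arrange in thirds as E–G#–B#: an E augmented triad.
With the root (E) in the bass, the chord is in root position (figured bass 5/3).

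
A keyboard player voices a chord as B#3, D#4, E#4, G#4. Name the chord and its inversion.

E# minor seventh, second inversion

Reducing to letter names: B#, D#, E#, G#. These stack in thirds as E#–G#–B#–D# — an E# minor seventh chord.
B# is the fifth of E# minor seventh; fifth in the bass means second inversion (figured bass 4/3).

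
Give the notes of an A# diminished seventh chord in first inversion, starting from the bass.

C#, E, G, A#

Spelling A# diminished seventh: A#–C#–E–G. In first inversion the third is bass, giving C#, E, G, A# from the bottom.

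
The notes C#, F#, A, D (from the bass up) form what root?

D

Reordering C#, F#, A, D into stacked thirds gives D–F#–A–C#; the bottom of that stack, D, is the root.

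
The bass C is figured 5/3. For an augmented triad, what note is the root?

C

The figures 5/3 mean the root of the chord is in the bass. If C is the root of an augmented triad, the root is C (chord tones C–E–G#).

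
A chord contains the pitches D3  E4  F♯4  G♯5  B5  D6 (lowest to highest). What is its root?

E

The distinct letter names are D, E, F#, G#, B. Arranged as a stack of thirds they read E–G#–B–D–F#, so E is the root (an E dominant ninth chord).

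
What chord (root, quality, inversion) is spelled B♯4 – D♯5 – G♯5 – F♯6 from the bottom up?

G# dominant seventh, first inversion

The distinct note names are B#, D#, G#, F#. Stacked in thirds they read G#–B#–D#–F#, which is a dominant seventh chord on G#.
With the third (B#) in the bass, the chord is in first inversion (figured bass 6/5).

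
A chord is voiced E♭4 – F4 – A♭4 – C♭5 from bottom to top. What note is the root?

The distinct letter names are Eb, F, Ab, Cb. Arranged as a stack of thirds they read F–Ab–Cb–Eb, so F is the root (an F half-diminished seventh chord).

F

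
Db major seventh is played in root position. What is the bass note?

The root of Db major seventh (Db–F–Ab–C) is Db; that is the bass in root position.

Db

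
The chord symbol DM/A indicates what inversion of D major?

DM/A means D major with A in the bass. A is the fifth of D major (D–F#–A), so this is second inversion.

second inversion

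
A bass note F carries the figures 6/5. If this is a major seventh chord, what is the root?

The figures 6/5 mean the third of the chord is in the bass. If F is the third of a major seventh chord, the root is Db (chord tones Db–F–Ab–C).

Db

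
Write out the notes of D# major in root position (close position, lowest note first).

D#, F##, A#

D# major is D#–F##–A#. Root position puts the root (D#) in the bass, with the remaining tones above: D#, F##, A#.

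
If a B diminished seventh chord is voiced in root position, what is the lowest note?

B

In root position the root is lowest. For B diminished seventh (B–D–F–Ab) that is B.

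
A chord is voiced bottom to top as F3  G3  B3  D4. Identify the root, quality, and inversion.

G dominant seventh, third inversion

The distinct note names are F, G, B, D. Stacked in thirds they read G–B–D–F, which is a dominant seventh chord on G.
F is the seventh of G dominant seventh; seventh in the bass means third inversion (figured bass 4/2).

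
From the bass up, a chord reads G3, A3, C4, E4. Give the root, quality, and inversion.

The distinct note names are G, A, C, E. Stacked in thirds they read A–C–E–G, which is a minor seventh chord on A.
The lowest note is G, the seventh of the chord, so this is third inversion (figured bass 4/2).

A minor seventh, third inversion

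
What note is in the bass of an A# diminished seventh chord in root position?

The root of A# diminished seventh (A#–C#–E–G) is A#; that is the bass in root position.

A#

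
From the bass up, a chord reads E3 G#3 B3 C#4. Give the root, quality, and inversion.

C# minor seventh, first inversion

The distinct note names are E, G#, B, C#. Stacked in thirds they read C#–E–G#–B, which is a minor seventh chord on C#.
The lowest note is E, the third of the chord, so this is first inversion (figured bass 6/5).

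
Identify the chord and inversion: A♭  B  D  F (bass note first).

B diminished seventh, third inversion

The pitch classes Ab, B, D, F arrange in thirds as B–D–F–Ab: a B diminished seventh chord.
The lowest note is Ab, the seventh of the chord, so this is third inversion (figured bass 4/2).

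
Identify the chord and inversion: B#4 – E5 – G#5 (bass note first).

The pitch classes B#, E, G# arrange in thirds as E–G#–B#: an E augmented triad.
B# is the fifth of E augmented; fifth in the bass means second inversion (figured bass 6/4).

E augmented, second inversion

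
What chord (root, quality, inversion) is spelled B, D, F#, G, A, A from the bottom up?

G major ninth, first inversion

The distinct note names are B, D, F#, G, A. Stacked in thirds they read G–B–D–F#–A, which is a major ninth chord on G.
The lowest note is B, the third of the chord, so this is first inversion.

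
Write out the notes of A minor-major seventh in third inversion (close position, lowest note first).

G#, A, C, E

Spelling A minor-major seventh: A–C–E–G#. In third inversion the seventh is bass, giving G#, A, C, E from the bottom.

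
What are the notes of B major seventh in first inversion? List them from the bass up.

Spelling B major seventh: B–D#–F#–A#. In first inversion the third is bass, giving D#, F#, A#, B from the bottom.

D#, F#, A#, B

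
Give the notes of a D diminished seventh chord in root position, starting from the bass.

D, F, Ab, Cb

D diminished seventh is D–F–Ab–Cb. Root position puts the root (D) in the bass, with the remaining tones above: D, F, Ab, Cb.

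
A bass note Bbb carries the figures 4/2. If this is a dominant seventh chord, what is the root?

The figures 4/2 mean the seventh of the chord is in the bass. If Bbb is the seventh of a dominant seventh chord, the root is Cb (chord tones Cb–Eb–Gb–Bbb).

Cb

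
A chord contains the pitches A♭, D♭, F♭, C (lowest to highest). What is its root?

Reordering Ab, Db, Fb, C into stacked thirds gives Db–Fb–Ab–C; the bottom of that stack, Db, is the root.

Db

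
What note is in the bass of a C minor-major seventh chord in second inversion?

G

C minor-major seventh is C–Eb–G–B. Second inversion places the fifth in the bass: G.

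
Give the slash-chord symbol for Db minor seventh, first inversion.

Dbm7/Fb

First inversion of Db minor seventh has the third (Fb) in the bass. As a slash chord: Dbm7/Fb.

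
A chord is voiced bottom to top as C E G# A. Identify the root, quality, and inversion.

Reducing to letter names: C, E, G#, A. These stack in thirds as A–C–E–G# — an A minor-major seventh chord.
The lowest note is C, the third of the chord, so this is first inversion (figured bass 6/5).

A minor-major seventh, first inversion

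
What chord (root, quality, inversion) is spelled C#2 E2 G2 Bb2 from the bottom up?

C# diminished seventh, root position

Reducing to letter names: C#, E, G, Bb. These stack in thirds as C#–E–G–Bb — a C# diminished seventh chord.
C# is the root of C# diminished seventh; root in the bass means root position (figured bass 7).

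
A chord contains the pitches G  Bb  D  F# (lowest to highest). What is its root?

G, Bb, D, F# are the tones of a G minor-major seventh chord (G–Bb–D–F#), making G the root.

G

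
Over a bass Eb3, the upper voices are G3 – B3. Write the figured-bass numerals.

The notes Eb, G, B stack in thirds as Eb–G–B — an Eb augmented triad. The bass Eb is the root, so this is root position: figured 5/3.

5/3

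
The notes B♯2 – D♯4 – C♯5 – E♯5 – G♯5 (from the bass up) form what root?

The distinct letter names are B#, D#, C#, E#, G#. Arranged as a stack of thirds they read C#–E#–G#–B#–D#, so C# is the root (a C# major ninth chord).

C#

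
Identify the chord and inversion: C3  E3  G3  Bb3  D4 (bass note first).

C dominant ninth, root position

Reducing to letter names: C, E, G, Bb, D. These stack in thirds as C–E–G–Bb–D — a C dominant ninth chord.
The lowest note is C, the root of the chord, so this is root position.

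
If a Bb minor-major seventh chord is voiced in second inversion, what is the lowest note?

Bb minor-major seventh is Bb–Db–F–A. Second inversion places the fifth in the bass: F.

F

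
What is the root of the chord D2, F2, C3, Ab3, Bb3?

Bb

D, F, C, Ab, Bb are the tones of a Bb dominant ninth chord (Bb–D–F–Ab–C), making Bb the root.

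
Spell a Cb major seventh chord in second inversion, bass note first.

Gb, Bb, Cb, Eb

Spelling Cb major seventh: Cb–Eb–Gb–Bb. In second inversion the fifth is bass, giving Gb, Bb, Cb, Eb from the bottom.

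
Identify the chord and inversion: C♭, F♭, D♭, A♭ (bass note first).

The distinct note names are Cb, Fb, Db, Ab. Stacked in thirds they read Db–Fb–Ab–Cb, which is a minor seventh chord on Db.
Cb is the seventh of Db minor seventh; seventh in the bass means third inversion (figured bass 4/2).

Db minor seventh, third inversion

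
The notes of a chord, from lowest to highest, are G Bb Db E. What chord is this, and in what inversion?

E diminished seventh, first inversion

The distinct note names are G, Bb, Db, E. Stacked in thirds they read E–G–Bb–Db, which is a diminished seventh chord on E.
The lowest note is G, the third of the chord, so this is first inversion (figured bass 6/5).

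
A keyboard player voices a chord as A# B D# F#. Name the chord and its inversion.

B major seventh, third inversion

Reducing to letter names: A#, B, D#, F#. These stack in thirds as B–D#–F#–A# — a B major seventh chord.
The lowest note is A#, the seventh of the chord, so this is third inversion (figured bass 4/2).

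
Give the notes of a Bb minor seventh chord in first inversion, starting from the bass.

Db, F, Ab, Bb

Spelling Bb minor seventh: Bb–Db–F–Ab. In first inversion the third is bass, giving Db, F, Ab, Bb from the bottom.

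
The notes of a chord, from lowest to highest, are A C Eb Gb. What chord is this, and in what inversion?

A diminished seventh, root position

The pitch classes A, C, Eb, Gb arrange in thirds as A–C–Eb–Gb: an A diminished seventh chord.
With the root (A) in the bass, the chord is in root position (figured bass 7).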